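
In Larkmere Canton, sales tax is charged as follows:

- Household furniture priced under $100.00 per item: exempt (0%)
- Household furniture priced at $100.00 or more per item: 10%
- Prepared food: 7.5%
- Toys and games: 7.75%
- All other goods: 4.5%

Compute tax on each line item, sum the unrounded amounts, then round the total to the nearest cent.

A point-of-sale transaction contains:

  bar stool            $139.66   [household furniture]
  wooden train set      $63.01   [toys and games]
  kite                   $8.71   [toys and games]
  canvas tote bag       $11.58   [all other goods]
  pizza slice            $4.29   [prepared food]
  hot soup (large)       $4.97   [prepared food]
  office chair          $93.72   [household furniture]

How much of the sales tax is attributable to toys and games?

$5.56

Wooden train set $63.01: toys and games → 7.75% → $4.883275
Kite $8.71: toys and games → 7.75% → $0.675025
Tax on toys and games: unrounded sum = $5.5583 → $5.56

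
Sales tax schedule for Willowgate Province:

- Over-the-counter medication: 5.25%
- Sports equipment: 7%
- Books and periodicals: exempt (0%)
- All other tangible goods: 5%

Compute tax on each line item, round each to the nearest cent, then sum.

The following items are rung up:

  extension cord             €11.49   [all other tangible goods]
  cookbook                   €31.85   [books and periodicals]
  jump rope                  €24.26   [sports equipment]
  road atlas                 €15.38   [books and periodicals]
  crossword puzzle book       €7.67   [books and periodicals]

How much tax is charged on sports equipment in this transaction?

€1.70

Jump rope €24.26: sports equipment → 7% → €1.70
Tax on sports equipment = €1.70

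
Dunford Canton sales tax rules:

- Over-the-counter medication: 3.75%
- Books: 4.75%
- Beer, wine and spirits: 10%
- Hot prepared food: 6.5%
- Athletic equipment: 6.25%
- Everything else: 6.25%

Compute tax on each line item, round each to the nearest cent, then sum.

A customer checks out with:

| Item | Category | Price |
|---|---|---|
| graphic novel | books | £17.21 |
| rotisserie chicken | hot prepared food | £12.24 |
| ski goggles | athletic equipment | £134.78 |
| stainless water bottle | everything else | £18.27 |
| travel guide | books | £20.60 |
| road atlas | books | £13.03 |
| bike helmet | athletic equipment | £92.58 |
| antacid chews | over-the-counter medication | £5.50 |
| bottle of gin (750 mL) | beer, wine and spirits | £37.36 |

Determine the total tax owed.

£22.52

Graphic novel £17.21: books → 4.75% → £0.82
Rotisserie chicken £12.24: hot prepared food → 6.5% → £0.80
Ski goggles £134.78: athletic equipment → 6.25% → £8.42
Stainless water bottle £18.27: everything else → 6.25% → £1.14
Travel guide £20.60: books → 4.75% → £0.98
Road atlas £13.03: books → 4.75% → £0.62
Bike helmet £92.58: athletic equipment → 6.25% → £5.79
Antacid chews £5.50: over-the-counter medication → 3.75% → £0.21
Bottle of gin (750 mL) £37.36: beer, wine and spirits → 10% → £3.74
Total tax = £0.82 + £0.80 + £8.42 + £1.14 + £0.98 + £0.62 + £5.79 + £0.21 + £3.74 = £22.52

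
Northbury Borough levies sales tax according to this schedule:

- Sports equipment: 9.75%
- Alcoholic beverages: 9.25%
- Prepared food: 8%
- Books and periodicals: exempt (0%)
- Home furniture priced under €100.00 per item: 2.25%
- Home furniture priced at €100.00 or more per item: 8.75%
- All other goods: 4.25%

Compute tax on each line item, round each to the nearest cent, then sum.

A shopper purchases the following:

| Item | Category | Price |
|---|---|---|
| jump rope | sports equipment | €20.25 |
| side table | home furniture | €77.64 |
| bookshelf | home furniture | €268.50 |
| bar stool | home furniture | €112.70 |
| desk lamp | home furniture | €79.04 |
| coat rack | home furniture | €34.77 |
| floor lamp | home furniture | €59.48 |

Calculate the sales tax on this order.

€40.97

Jump rope €20.25: sports equipment → 9.75% → €1.97
Side table €77.64: home furniture, under €100.00 → 2.25% → €1.75
Bookshelf €268.50: home furniture, €100.00 or more → 8.75% → €23.49
Bar stool €112.70: home furniture, €100.00 or more → 8.75% → €9.86
Desk lamp €79.04: home furniture, under €100.00 → 2.25% → €1.78
Coat rack €34.77: home furniture, under €100.00 → 2.25% → €0.78
Floor lamp €59.48: home furniture, under €100.00 → 2.25% → €1.34
Total tax = €1.97 + €1.75 + €23.49 + €9.86 + €1.78 + €0.78 + €1.34 = €40.97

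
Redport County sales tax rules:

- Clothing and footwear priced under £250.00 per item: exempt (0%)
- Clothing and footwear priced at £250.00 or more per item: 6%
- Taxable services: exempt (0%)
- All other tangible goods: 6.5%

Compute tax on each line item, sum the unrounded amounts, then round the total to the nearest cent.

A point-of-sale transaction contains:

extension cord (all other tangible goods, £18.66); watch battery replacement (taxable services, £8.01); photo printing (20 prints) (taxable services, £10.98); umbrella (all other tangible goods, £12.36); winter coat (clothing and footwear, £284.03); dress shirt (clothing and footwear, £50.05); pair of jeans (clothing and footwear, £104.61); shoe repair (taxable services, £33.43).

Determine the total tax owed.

Extension cord £18.66: all other tangible goods → 6.5% → £1.2129
Watch battery replacement £8.01: taxable services → 0% → £0.00
Photo printing (20 prints) £10.98: taxable services → 0% → £0.00
Umbrella £12.36: all other tangible goods → 6.5% → £0.8034
Winter coat £284.03: clothing and footwear, £250.00 or more → 6% → £17.0418
Dress shirt £50.05: clothing and footwear, under £250.00 → 0% → £0.00
Pair of jeans £104.61: clothing and footwear, under £250.00 → 0% → £0.00
Shoe repair £33.43: taxable services → 0% → £0.00
Unrounded tax sum = £19.0581 → £19.06

£19.06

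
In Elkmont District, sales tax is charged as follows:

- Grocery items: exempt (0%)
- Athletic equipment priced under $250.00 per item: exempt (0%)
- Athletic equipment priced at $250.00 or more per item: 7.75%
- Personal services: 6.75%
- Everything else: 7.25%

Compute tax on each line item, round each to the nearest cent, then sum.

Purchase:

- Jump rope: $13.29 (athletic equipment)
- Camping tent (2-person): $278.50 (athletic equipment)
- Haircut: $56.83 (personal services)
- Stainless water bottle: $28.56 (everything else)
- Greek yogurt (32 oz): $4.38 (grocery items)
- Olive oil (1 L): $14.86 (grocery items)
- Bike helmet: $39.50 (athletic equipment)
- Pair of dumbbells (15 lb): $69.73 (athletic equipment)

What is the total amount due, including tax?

Jump rope $13.29: athletic equipment, under $250.00 → 0% → $0.00
Camping tent (2-person) $278.50: athletic equipment, $250.00 or more → 7.75% → $21.58
Haircut $56.83: personal services → 6.75% → $3.84
Stainless water bottle $28.56: everything else → 7.25% → $2.07
Greek yogurt (32 oz) $4.38: grocery items → 0% → $0.00
Olive oil (1 L) $14.86: grocery items → 0% → $0.00
Bike helmet $39.50: athletic equipment, under $250.00 → 0% → $0.00
Pair of dumbbells (15 lb) $69.73: athletic equipment, under $250.00 → 0% → $0.00
Subtotal = $505.65; tax = $27.49; total due = $533.14

$533.14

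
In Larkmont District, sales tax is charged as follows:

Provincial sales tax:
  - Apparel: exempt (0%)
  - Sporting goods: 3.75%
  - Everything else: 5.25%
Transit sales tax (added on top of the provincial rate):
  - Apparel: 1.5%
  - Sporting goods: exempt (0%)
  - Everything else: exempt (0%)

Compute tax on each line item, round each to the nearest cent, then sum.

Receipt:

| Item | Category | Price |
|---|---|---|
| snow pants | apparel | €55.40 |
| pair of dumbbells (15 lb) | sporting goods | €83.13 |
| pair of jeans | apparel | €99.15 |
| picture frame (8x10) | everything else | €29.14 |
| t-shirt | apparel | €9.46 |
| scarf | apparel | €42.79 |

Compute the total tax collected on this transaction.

Snow pants €55.40: apparel → 0% + 1.5% transit = 1.5% → €0.83
Pair of dumbbells (15 lb) €83.13: sporting goods → 3.75% + 0% transit = 3.75% → €3.12
Pair of jeans €99.15: apparel → 0% + 1.5% transit = 1.5% → €1.49
Picture frame (8x10) €29.14: everything else → 5.25% + 0% transit = 5.25% → €1.53
T-shirt €9.46: apparel → 0% + 1.5% transit = 1.5% → €0.14
Scarf €42.79: apparel → 0% + 1.5% transit = 1.5% → €0.64
Total tax = €0.83 + €3.12 + €1.49 + €1.53 + €0.14 + €0.64 = €7.75

€7.75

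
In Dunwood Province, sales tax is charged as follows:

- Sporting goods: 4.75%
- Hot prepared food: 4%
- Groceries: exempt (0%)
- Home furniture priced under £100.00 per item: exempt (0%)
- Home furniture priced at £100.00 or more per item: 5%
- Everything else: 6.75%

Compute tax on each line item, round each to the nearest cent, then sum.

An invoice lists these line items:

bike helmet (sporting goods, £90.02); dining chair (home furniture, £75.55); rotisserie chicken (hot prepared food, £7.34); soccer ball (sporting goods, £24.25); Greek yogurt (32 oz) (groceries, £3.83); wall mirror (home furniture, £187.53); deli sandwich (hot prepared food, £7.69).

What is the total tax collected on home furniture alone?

£9.38

Dining chair £75.55: home furniture, under £100.00 → 0% → £0.00
Wall mirror £187.53: home furniture, £100.00 or more → 5% → £9.38
Tax on home furniture = £0.00 + £9.38 = £9.38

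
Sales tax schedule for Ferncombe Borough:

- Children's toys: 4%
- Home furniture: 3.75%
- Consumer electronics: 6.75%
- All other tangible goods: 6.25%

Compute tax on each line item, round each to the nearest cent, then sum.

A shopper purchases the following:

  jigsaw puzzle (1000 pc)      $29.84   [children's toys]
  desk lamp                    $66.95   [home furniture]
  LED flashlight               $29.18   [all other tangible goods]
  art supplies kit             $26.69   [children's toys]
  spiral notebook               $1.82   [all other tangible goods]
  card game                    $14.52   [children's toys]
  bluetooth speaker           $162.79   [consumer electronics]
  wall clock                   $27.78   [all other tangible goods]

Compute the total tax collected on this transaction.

Jigsaw puzzle (1000 pc) $29.84: children's toys → 4% → $1.19
Desk lamp $66.95: home furniture → 3.75% → $2.51
LED flashlight $29.18: all other tangible goods → 6.25% → $1.82
Art supplies kit $26.69: children's toys → 4% → $1.07
Spiral notebook $1.82: all other tangible goods → 6.25% → $0.11
Card game $14.52: children's toys → 4% → $0.58
Bluetooth speaker $162.79: consumer electronics → 6.75% → $10.99
Wall clock $27.78: all other tangible goods → 6.25% → $1.74
Total tax = $1.19 + $2.51 + $1.82 + $1.07 + $0.11 + $0.58 + $10.99 + $1.74 = $20.01

$20.01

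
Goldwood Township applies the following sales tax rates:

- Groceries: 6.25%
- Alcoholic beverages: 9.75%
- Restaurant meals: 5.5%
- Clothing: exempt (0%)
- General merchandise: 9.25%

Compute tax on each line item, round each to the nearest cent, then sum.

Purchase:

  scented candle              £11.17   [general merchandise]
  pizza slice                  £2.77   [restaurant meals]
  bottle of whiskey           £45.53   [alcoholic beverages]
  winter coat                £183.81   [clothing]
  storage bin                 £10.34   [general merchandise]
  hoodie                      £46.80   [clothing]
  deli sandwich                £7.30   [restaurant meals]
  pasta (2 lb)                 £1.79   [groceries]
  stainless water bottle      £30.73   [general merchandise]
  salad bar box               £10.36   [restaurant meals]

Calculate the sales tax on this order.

Scented candle £11.17: general merchandise → 9.25% → £1.03
Pizza slice £2.77: restaurant meals → 5.5% → £0.15
Bottle of whiskey £45.53: alcoholic beverages → 9.75% → £4.44
Winter coat £183.81: clothing → 0% → £0.00
Storage bin £10.34: general merchandise → 9.25% → £0.96
Hoodie £46.80: clothing → 0% → £0.00
Deli sandwich £7.30: restaurant meals → 5.5% → £0.40
Pasta (2 lb) £1.79: groceries → 6.25% → £0.11
Stainless water bottle £30.73: general merchandise → 9.25% → £2.84
Salad bar box £10.36: restaurant meals → 5.5% → £0.57
Total tax = £1.03 + £0.15 + £4.44 + £0.96 + £0.40 + £0.11 + £2.84 + £0.57 = £10.50

£10.50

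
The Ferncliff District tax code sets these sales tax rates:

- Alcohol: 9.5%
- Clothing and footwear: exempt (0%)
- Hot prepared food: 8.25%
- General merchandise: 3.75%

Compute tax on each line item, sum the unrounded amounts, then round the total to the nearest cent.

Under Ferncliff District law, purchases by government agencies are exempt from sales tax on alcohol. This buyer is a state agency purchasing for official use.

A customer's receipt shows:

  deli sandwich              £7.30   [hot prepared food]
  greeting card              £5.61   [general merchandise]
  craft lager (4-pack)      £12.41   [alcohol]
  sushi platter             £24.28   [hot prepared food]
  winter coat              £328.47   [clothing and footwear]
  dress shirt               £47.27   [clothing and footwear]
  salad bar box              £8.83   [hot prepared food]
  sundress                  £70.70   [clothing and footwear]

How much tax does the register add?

Deli sandwich £7.30: hot prepared food → 8.25% → £0.60225
Greeting card £5.61: general merchandise → 3.75% → £0.210375
Craft lager (4-pack) £12.41: alcohol, buyer-exempt → 0% → £0.00
Sushi platter £24.28: hot prepared food → 8.25% → £2.0031
Winter coat £328.47: clothing and footwear → 0% → £0.00
Dress shirt £47.27: clothing and footwear → 0% → £0.00
Salad bar box £8.83: hot prepared food → 8.25% → £0.728475
Sundress £70.70: clothing and footwear → 0% → £0.00
Unrounded tax sum = £3.5442 → £3.54

£3.54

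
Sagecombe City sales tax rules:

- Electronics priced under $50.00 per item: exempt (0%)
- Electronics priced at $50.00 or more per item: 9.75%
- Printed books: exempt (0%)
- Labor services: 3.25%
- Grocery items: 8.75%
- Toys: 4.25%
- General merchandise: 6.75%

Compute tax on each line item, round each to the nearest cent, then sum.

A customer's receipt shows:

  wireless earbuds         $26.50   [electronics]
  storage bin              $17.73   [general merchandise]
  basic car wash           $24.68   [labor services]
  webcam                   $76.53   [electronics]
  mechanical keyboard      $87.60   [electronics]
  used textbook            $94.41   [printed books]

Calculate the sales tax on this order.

Wireless earbuds $26.50: electronics, under $50.00 → 0% → $0.00
Storage bin $17.73: general merchandise → 6.75% → $1.20
Basic car wash $24.68: labor services → 3.25% → $0.80
Webcam $76.53: electronics, $50.00 or more → 9.75% → $7.46
Mechanical keyboard $87.60: electronics, $50.00 or more → 9.75% → $8.54
Used textbook $94.41: printed books → 0% → $0.00
Total tax = $1.20 + $0.80 + $7.46 + $8.54 = $18.00

$18.00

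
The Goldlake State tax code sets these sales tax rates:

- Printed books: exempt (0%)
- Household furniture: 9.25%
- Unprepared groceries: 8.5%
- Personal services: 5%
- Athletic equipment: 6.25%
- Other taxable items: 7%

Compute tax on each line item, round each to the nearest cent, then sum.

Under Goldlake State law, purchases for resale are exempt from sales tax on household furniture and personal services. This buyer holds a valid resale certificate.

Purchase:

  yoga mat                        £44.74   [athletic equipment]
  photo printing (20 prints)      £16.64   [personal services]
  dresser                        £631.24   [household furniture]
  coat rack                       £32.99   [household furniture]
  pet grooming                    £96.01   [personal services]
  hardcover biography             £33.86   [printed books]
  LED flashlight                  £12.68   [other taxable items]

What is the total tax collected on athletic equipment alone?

Yoga mat £44.74: athletic equipment → 6.25% → £2.80
Tax on athletic equipment = £2.80

£2.80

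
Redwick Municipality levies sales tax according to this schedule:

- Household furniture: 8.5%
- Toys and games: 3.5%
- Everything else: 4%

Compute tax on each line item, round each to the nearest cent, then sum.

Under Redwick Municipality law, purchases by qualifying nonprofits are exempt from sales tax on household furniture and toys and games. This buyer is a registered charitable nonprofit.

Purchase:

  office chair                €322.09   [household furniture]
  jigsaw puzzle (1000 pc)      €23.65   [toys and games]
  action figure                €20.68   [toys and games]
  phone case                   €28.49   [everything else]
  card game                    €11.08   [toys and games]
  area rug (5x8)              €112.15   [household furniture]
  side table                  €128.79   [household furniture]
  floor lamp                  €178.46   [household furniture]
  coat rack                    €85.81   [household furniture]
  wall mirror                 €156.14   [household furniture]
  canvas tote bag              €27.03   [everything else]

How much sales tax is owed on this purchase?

Office chair €322.09: household furniture, buyer-exempt → 0% → €0.00
Jigsaw puzzle (1000 pc) €23.65: toys and games, buyer-exempt → 0% → €0.00
Action figure €20.68: toys and games, buyer-exempt → 0% → €0.00
Phone case €28.49: everything else → 4% → €1.14
Card game €11.08: toys and games, buyer-exempt → 0% → €0.00
Area rug (5x8) €112.15: household furniture, buyer-exempt → 0% → €0.00
Side table €128.79: household furniture, buyer-exempt → 0% → €0.00
Floor lamp €178.46: household furniture, buyer-exempt → 0% → €0.00
Coat rack €85.81: household furniture, buyer-exempt → 0% → €0.00
Wall mirror €156.14: household furniture, buyer-exempt → 0% → €0.00
Canvas tote bag €27.03: everything else → 4% → €1.08
Total tax = €1.14 + €1.08 = €2.22

€2.22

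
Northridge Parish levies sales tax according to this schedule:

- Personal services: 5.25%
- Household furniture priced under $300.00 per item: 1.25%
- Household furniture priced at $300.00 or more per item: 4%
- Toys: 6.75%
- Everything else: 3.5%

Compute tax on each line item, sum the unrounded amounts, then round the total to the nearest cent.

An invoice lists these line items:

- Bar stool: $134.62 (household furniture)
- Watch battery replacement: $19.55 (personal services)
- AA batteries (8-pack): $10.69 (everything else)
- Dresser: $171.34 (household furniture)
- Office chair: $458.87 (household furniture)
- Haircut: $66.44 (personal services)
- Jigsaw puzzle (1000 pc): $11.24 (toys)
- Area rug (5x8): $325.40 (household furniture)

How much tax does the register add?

$40.84

Bar stool $134.62: household furniture, under $300.00 → 1.25% → $1.68275
Watch battery replacement $19.55: personal services → 5.25% → $1.026375
AA batteries (8-pack) $10.69: everything else → 3.5% → $0.37415
Dresser $171.34: household furniture, under $300.00 → 1.25% → $2.14175
Office chair $458.87: household furniture, $300.00 or more → 4% → $18.3548
Haircut $66.44: personal services → 5.25% → $3.4881
Jigsaw puzzle (1000 pc) $11.24: toys → 6.75% → $0.7587
Area rug (5x8) $325.40: household furniture, $300.00 or more → 4% → $13.016
Unrounded tax sum = $40.842625 → $40.84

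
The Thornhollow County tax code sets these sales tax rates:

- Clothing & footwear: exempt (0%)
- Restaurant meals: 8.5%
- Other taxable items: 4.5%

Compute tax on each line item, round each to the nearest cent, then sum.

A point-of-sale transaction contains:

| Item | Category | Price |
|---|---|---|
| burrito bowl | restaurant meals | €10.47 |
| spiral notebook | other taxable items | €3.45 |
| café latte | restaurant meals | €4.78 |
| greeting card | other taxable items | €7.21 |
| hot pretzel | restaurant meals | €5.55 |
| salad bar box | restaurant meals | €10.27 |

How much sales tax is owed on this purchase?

Burrito bowl €10.47: restaurant meals → 8.5% → €0.89
Spiral notebook €3.45: other taxable items → 4.5% → €0.16
Café latte €4.78: restaurant meals → 8.5% → €0.41
Greeting card €7.21: other taxable items → 4.5% → €0.32
Hot pretzel €5.55: restaurant meals → 8.5% → €0.47
Salad bar box €10.27: restaurant meals → 8.5% → €0.87
Total tax = €0.89 + €0.16 + €0.41 + €0.32 + €0.47 + €0.87 = €3.12

€3.12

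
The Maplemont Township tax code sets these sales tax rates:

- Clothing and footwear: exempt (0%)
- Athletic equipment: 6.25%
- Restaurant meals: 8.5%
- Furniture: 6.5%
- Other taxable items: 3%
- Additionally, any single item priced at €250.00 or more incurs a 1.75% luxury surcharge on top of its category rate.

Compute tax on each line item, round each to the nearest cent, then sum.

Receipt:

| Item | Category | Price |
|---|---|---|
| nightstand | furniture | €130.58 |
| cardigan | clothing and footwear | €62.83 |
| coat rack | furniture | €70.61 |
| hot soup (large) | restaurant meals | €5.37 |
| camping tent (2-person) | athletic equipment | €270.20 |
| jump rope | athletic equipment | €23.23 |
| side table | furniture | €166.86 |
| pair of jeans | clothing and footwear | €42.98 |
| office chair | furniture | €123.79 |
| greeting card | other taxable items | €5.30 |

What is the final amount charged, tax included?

Nightstand €130.58: furniture → 6.5% → €8.49
Cardigan €62.83: clothing and footwear → 0% → €0.00
Coat rack €70.61: furniture → 6.5% → €4.59
Hot soup (large) €5.37: restaurant meals → 8.5% → €0.46
Camping tent (2-person) €270.20: athletic equipment → 6.25% + 1.75% surcharge = 8% → €21.62
Jump rope €23.23: athletic equipment → 6.25% → €1.45
Side table €166.86: furniture → 6.5% → €10.85
Pair of jeans €42.98: clothing and footwear → 0% → €0.00
Office chair €123.79: furniture → 6.5% → €8.05
Greeting card €5.30: other taxable items → 3% → €0.16
Subtotal = €901.75; tax = €55.67; total due = €957.42

€957.42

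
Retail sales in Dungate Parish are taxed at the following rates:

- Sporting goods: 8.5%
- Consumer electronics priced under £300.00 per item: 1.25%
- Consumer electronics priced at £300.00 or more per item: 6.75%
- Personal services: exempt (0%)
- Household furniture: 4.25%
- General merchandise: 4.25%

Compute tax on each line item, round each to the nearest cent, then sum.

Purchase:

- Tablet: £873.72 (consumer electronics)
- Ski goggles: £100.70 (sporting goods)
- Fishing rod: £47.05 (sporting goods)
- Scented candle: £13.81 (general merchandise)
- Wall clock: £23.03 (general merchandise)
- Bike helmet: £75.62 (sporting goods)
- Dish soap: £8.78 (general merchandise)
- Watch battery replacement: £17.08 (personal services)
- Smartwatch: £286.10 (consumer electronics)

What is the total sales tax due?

Tablet £873.72: consumer electronics, £300.00 or more → 6.75% → £58.98
Ski goggles £100.70: sporting goods → 8.5% → £8.56
Fishing rod £47.05: sporting goods → 8.5% → £4.00
Scented candle £13.81: general merchandise → 4.25% → £0.59
Wall clock £23.03: general merchandise → 4.25% → £0.98
Bike helmet £75.62: sporting goods → 8.5% → £6.43
Dish soap £8.78: general merchandise → 4.25% → £0.37
Watch battery replacement £17.08: personal services → 0% → £0.00
Smartwatch £286.10: consumer electronics, under £300.00 → 1.25% → £3.58
Total tax = £58.98 + £8.56 + £4.00 + £0.59 + £0.98 + £6.43 + £0.37 + £3.58 = £83.49

£83.49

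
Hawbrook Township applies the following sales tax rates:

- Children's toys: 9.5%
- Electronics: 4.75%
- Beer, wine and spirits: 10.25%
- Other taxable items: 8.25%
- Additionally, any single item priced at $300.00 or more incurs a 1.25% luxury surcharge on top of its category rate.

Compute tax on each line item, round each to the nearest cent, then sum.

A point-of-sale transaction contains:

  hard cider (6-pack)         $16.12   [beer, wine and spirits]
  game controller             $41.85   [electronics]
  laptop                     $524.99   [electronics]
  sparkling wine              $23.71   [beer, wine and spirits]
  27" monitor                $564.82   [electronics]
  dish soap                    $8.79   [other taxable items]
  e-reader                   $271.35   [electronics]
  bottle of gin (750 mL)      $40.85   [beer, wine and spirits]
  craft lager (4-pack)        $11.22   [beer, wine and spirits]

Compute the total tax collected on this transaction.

Hard cider (6-pack) $16.12: beer, wine and spirits → 10.25% → $1.65
Game controller $41.85: electronics → 4.75% → $1.99
Laptop $524.99: electronics → 4.75% + 1.25% surcharge = 6% → $31.50
Sparkling wine $23.71: beer, wine and spirits → 10.25% → $2.43
27" monitor $564.82: electronics → 4.75% + 1.25% surcharge = 6% → $33.89
Dish soap $8.79: other taxable items → 8.25% → $0.73
E-reader $271.35: electronics → 4.75% → $12.89
Bottle of gin (750 mL) $40.85: beer, wine and spirits → 10.25% → $4.19
Craft lager (4-pack) $11.22: beer, wine and spirits → 10.25% → $1.15
Total tax = $1.65 + $1.99 + $31.50 + $2.43 + $33.89 + $0.73 + $12.89 + $4.19 + $1.15 = $90.42

$90.42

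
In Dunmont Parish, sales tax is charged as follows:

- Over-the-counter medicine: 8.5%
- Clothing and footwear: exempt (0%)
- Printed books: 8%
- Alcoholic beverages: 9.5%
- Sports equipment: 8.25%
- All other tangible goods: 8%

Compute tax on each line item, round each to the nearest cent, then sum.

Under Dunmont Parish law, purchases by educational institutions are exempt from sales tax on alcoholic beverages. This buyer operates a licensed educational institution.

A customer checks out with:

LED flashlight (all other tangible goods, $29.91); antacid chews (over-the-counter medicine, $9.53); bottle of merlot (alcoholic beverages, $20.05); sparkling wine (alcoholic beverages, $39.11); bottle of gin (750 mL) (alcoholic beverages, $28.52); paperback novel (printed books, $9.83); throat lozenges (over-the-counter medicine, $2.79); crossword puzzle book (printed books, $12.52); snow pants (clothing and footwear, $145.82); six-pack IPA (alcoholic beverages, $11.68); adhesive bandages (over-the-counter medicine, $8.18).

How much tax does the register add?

LED flashlight $29.91: all other tangible goods → 8% → $2.39
Antacid chews $9.53: over-the-counter medicine → 8.5% → $0.81
Bottle of merlot $20.05: alcoholic beverages, buyer-exempt → 0% → $0.00
Sparkling wine $39.11: alcoholic beverages, buyer-exempt → 0% → $0.00
Bottle of gin (750 mL) $28.52: alcoholic beverages, buyer-exempt → 0% → $0.00
Paperback novel $9.83: printed books → 8% → $0.79
Throat lozenges $2.79: over-the-counter medicine → 8.5% → $0.24
Crossword puzzle book $12.52: printed books → 8% → $1.00
Snow pants $145.82: clothing and footwear → 0% → $0.00
Six-pack IPA $11.68: alcoholic beverages, buyer-exempt → 0% → $0.00
Adhesive bandages $8.18: over-the-counter medicine → 8.5% → $0.70
Total tax = $2.39 + $0.81 + $0.79 + $0.24 + $1.00 + $0.70 = $5.93

$5.93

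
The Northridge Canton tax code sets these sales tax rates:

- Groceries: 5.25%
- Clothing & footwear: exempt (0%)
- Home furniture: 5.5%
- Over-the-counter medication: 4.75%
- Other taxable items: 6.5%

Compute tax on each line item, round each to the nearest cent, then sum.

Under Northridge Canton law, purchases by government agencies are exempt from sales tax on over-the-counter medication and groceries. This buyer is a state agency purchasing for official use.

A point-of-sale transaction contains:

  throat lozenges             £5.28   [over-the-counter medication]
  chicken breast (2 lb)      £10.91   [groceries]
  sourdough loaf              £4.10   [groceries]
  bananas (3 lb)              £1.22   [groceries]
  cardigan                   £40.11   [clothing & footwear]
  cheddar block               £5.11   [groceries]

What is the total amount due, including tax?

£66.73

Throat lozenges £5.28: over-the-counter medication, buyer-exempt → 0% → £0.00
Chicken breast (2 lb) £10.91: groceries, buyer-exempt → 0% → £0.00
Sourdough loaf £4.10: groceries, buyer-exempt → 0% → £0.00
Bananas (3 lb) £1.22: groceries, buyer-exempt → 0% → £0.00
Cardigan £40.11: clothing & footwear → 0% → £0.00
Cheddar block £5.11: groceries, buyer-exempt → 0% → £0.00
Subtotal = £66.73; tax = £0.00; total due = £66.73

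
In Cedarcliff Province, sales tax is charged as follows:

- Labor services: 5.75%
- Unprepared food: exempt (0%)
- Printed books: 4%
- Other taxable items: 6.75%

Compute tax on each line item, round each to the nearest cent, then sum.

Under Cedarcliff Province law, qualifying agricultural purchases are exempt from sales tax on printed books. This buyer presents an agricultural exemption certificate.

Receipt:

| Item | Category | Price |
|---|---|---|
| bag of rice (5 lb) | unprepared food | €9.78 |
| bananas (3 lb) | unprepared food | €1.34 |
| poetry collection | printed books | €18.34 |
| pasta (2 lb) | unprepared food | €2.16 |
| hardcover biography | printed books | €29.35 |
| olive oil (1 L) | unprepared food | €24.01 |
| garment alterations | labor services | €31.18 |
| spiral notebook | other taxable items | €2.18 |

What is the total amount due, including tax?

Bag of rice (5 lb) €9.78: unprepared food → 0% → €0.00
Bananas (3 lb) €1.34: unprepared food → 0% → €0.00
Poetry collection €18.34: printed books, buyer-exempt → 0% → €0.00
Pasta (2 lb) €2.16: unprepared food → 0% → €0.00
Hardcover biography €29.35: printed books, buyer-exempt → 0% → €0.00
Olive oil (1 L) €24.01: unprepared food → 0% → €0.00
Garment alterations €31.18: labor services → 5.75% → €1.79
Spiral notebook €2.18: other taxable items → 6.75% → €0.15
Subtotal = €118.34; tax = €1.94; total due = €120.28

€120.28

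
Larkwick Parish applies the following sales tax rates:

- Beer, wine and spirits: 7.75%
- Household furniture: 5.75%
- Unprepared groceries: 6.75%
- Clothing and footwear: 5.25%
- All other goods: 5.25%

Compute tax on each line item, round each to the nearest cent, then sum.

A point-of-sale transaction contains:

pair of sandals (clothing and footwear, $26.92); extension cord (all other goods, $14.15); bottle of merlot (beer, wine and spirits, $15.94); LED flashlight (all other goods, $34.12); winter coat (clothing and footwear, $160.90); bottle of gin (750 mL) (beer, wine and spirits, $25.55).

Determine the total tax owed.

Pair of sandals $26.92: clothing and footwear → 5.25% → $1.41
Extension cord $14.15: all other goods → 5.25% → $0.74
Bottle of merlot $15.94: beer, wine and spirits → 7.75% → $1.24
LED flashlight $34.12: all other goods → 5.25% → $1.79
Winter coat $160.90: clothing and footwear → 5.25% → $8.45
Bottle of gin (750 mL) $25.55: beer, wine and spirits → 7.75% → $1.98
Total tax = $1.41 + $0.74 + $1.24 + $1.79 + $8.45 + $1.98 = $15.61

$15.61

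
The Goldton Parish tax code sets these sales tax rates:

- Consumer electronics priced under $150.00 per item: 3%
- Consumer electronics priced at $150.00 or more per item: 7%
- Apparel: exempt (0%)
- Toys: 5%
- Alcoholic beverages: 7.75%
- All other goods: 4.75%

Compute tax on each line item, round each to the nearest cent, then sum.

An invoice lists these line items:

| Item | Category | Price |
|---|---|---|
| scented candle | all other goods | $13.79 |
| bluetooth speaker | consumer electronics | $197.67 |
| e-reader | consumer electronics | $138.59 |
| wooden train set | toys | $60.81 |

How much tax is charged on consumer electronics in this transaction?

$18.00

Bluetooth speaker $197.67: consumer electronics, $150.00 or more → 7% → $13.84
E-reader $138.59: consumer electronics, under $150.00 → 3% → $4.16
Tax on consumer electronics = $13.84 + $4.16 = $18.00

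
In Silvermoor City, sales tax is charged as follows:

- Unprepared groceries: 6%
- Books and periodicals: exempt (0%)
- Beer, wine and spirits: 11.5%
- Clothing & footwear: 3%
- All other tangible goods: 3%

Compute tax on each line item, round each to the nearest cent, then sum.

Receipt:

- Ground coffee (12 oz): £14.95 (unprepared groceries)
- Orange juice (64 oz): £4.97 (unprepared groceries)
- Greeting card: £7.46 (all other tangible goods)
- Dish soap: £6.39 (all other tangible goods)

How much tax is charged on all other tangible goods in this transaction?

£0.41

Greeting card £7.46: all other tangible goods → 3% → £0.22
Dish soap £6.39: all other tangible goods → 3% → £0.19
Tax on all other tangible goods = £0.22 + £0.19 = £0.41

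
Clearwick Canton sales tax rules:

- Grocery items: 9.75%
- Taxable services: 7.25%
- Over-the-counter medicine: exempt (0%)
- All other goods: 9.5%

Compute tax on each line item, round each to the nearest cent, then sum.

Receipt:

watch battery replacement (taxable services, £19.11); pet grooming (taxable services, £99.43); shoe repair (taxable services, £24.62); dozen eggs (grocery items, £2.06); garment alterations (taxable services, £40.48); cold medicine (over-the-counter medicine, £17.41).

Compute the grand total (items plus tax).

Watch battery replacement £19.11: taxable services → 7.25% → £1.39
Pet grooming £99.43: taxable services → 7.25% → £7.21
Shoe repair £24.62: taxable services → 7.25% → £1.78
Dozen eggs £2.06: grocery items → 9.75% → £0.20
Garment alterations £40.48: taxable services → 7.25% → £2.93
Cold medicine £17.41: over-the-counter medicine → 0% → £0.00
Subtotal = £203.11; tax = £13.51; total due = £216.62

£216.62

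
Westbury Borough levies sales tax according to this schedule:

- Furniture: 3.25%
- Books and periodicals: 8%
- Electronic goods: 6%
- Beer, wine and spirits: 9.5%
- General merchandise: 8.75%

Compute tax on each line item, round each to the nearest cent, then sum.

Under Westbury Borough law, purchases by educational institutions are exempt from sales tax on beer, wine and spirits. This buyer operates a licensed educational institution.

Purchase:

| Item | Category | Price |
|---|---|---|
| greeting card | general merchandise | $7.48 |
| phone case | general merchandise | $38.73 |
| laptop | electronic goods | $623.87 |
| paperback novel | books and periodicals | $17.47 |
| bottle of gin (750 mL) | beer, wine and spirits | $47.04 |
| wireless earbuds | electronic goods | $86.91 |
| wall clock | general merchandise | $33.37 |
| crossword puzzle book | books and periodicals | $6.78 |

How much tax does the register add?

$51.54

Greeting card $7.48: general merchandise → 8.75% → $0.65
Phone case $38.73: general merchandise → 8.75% → $3.39
Laptop $623.87: electronic goods → 6% → $37.43
Paperback novel $17.47: books and periodicals → 8% → $1.40
Bottle of gin (750 mL) $47.04: beer, wine and spirits, buyer-exempt → 0% → $0.00
Wireless earbuds $86.91: electronic goods → 6% → $5.21
Wall clock $33.37: general merchandise → 8.75% → $2.92
Crossword puzzle book $6.78: books and periodicals → 8% → $0.54
Total tax = $0.65 + $3.39 + $37.43 + $1.40 + $5.21 + $2.92 + $0.54 = $51.54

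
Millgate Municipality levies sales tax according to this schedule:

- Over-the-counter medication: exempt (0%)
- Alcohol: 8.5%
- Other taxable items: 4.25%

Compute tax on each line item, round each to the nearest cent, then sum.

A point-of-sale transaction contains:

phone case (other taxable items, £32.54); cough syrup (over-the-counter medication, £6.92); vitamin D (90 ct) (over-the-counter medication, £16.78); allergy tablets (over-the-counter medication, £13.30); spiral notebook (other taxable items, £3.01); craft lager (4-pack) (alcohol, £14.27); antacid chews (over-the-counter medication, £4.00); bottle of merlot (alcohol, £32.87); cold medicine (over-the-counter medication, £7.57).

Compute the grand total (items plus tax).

Phone case £32.54: other taxable items → 4.25% → £1.38
Cough syrup £6.92: over-the-counter medication → 0% → £0.00
Vitamin D (90 ct) £16.78: over-the-counter medication → 0% → £0.00
Allergy tablets £13.30: over-the-counter medication → 0% → £0.00
Spiral notebook £3.01: other taxable items → 4.25% → £0.13
Craft lager (4-pack) £14.27: alcohol → 8.5% → £1.21
Antacid chews £4.00: over-the-counter medication → 0% → £0.00
Bottle of merlot £32.87: alcohol → 8.5% → £2.79
Cold medicine £7.57: over-the-counter medication → 0% → £0.00
Subtotal = £131.26; tax = £5.51; total due = £136.77

£136.77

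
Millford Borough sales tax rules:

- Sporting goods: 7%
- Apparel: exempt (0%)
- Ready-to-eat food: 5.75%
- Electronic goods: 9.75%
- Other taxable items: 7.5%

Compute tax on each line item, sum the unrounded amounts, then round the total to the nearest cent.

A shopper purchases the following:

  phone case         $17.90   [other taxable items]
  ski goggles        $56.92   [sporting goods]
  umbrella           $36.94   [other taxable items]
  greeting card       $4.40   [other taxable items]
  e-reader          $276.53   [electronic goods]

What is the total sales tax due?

Phone case $17.90: other taxable items → 7.5% → $1.3425
Ski goggles $56.92: sporting goods → 7% → $3.9844
Umbrella $36.94: other taxable items → 7.5% → $2.7705
Greeting card $4.40: other taxable items → 7.5% → $0.33
E-reader $276.53: electronic goods → 9.75% → $26.961675
Unrounded tax sum = $35.389075 → $35.39

$35.39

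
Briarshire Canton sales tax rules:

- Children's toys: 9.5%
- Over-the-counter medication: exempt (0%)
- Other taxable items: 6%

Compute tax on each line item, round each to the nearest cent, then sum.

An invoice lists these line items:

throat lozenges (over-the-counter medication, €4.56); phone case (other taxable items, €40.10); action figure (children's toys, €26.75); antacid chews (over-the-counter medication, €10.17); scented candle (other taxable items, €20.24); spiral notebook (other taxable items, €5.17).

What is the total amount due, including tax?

Throat lozenges €4.56: over-the-counter medication → 0% → €0.00
Phone case €40.10: other taxable items → 6% → €2.41
Action figure €26.75: children's toys → 9.5% → €2.54
Antacid chews €10.17: over-the-counter medication → 0% → €0.00
Scented candle €20.24: other taxable items → 6% → €1.21
Spiral notebook €5.17: other taxable items → 6% → €0.31
Subtotal = €106.99; tax = €6.47; total due = €113.46

€113.46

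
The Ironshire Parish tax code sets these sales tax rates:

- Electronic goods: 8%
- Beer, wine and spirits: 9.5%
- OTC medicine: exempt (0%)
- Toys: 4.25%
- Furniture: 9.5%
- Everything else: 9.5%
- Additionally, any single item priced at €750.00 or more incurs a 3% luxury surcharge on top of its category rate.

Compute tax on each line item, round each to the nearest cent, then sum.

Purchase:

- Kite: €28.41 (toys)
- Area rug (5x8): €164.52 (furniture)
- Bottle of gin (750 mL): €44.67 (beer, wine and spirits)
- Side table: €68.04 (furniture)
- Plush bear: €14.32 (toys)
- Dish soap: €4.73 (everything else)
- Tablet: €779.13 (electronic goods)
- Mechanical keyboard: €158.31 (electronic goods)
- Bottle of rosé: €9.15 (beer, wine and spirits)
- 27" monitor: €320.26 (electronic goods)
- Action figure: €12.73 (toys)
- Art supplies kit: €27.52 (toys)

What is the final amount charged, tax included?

€1786.95

Kite €28.41: toys → 4.25% → €1.21
Area rug (5x8) €164.52: furniture → 9.5% → €15.63
Bottle of gin (750 mL) €44.67: beer, wine and spirits → 9.5% → €4.24
Side table €68.04: furniture → 9.5% → €6.46
Plush bear €14.32: toys → 4.25% → €0.61
Dish soap €4.73: everything else → 9.5% → €0.45
Tablet €779.13: electronic goods → 8% + 3% surcharge = 11% → €85.70
Mechanical keyboard €158.31: electronic goods → 8% → €12.66
Bottle of rosé €9.15: beer, wine and spirits → 9.5% → €0.87
27" monitor €320.26: electronic goods → 8% → €25.62
Action figure €12.73: toys → 4.25% → €0.54
Art supplies kit €27.52: toys → 4.25% → €1.17
Subtotal = €1631.79; tax = €155.16; total due = €1786.95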